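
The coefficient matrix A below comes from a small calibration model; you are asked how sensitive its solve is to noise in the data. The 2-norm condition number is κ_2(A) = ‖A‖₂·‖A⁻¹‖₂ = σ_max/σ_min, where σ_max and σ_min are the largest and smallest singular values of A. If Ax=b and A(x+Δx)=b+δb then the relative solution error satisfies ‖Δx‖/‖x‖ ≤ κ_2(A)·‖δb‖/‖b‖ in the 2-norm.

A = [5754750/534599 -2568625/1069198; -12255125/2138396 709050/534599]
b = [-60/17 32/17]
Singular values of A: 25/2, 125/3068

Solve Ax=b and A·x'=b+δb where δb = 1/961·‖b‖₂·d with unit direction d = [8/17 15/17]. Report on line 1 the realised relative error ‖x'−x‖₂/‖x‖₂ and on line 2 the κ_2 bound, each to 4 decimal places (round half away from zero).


0.3193
0.3193

from the listed singular values, σ₁ = 25/2, σ_n = 125/3068
κ_2(A) = (25/2) / (125/3068) = 306.8000
κ_2(A)·‖δb‖/‖b‖ = 0.3193
solve Ax = b  →  x = [-0.3122 0.0702]
‖b‖₂ = 4.0000 and ‖x‖₂ = 0.3200
with δb = [0.0020 0.0037], A·Δx = δb → ‖Δx‖ = 0.1022
realised ‖Δx‖/‖x‖ = 0.3193
tightness: 0.3193 against a bound of 0.3193; the bound is attained (ratio 1)


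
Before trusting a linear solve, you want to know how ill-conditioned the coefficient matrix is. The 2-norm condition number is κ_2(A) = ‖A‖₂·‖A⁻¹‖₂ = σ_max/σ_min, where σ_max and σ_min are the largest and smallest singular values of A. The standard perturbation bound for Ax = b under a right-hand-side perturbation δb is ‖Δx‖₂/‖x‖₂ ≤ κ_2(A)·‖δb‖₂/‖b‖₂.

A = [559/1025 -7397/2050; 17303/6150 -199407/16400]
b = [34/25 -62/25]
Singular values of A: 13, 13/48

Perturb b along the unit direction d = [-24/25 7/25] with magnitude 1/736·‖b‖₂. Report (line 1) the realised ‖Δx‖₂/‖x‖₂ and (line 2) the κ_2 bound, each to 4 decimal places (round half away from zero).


largest singular value 13, smallest 13/48
condition number: 13 ÷ (13/48) = 48.0000
κ_2(A)·‖δb‖/‖b‖ = 0.0652
solve Ax = b  →  x = [-7.2383 -1.4709]
‖b‖₂ = 2.8284 and ‖x‖₂ = 7.3862
re-solving with b+δb shifts x by Δx of norm 0.0142
dividing the unrounded norms, ‖Δx‖/‖x‖ = 0.0019
realised/bound (from unrounded values) ≈ 0.0295

0.0019
0.0652


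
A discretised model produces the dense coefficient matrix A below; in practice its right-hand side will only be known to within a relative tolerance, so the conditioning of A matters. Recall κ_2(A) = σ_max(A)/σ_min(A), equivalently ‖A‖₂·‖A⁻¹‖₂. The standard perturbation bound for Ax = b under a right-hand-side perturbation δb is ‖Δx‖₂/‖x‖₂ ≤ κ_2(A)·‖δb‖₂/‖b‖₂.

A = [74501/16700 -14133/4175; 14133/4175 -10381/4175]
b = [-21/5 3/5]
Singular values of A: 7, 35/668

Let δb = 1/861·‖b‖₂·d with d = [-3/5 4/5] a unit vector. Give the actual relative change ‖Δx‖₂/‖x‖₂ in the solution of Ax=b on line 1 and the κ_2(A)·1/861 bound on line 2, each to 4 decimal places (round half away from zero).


0.0016
0.1552

σ_max = 7, σ_min = 35/668
κ = σ_max/σ_min = 7/(35/668) = 133.6000
worst-case relative error ≤ 133.6000 × 1/861 = 0.1552
solve Ax = b  →  x = [34.0114 46.0629]
‖b‖₂ = 4.2426 and ‖x‖₂ = 57.2587
re-solving with b+δb shifts x by Δx of norm 0.0940
dividing the unrounded norms, ‖Δx‖/‖x‖ = 0.0016
realised/bound (from unrounded values) ≈ 0.0106


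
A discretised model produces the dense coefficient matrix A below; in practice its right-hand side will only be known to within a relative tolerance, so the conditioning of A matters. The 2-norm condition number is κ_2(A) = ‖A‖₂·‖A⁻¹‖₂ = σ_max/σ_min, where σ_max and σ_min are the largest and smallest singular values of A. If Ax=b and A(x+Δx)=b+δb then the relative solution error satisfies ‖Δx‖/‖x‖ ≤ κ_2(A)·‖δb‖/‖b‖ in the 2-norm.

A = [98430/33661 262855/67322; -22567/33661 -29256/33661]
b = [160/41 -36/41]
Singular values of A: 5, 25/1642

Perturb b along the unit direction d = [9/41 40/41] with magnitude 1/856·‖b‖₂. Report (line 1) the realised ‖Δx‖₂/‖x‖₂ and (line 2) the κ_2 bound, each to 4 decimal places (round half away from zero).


from the listed singular values, σ₁ = 5, σ_n = 25/1642
κ_2(A) = 5 / (25/1642) = 328.4000
κ_2(A)·‖δb‖/‖b‖ = 0.3836
solve Ax = b  →  x = [0.4800 0.6400]
2-norm of b is 4.0000; of x, 0.8000
Δx = A⁻¹·δb where δb = 1/856·4.0000·d; ‖Δx‖ = 0.3069
dividing the unrounded norms, ‖Δx‖/‖x‖ = 0.3836
realised/bound = 1 exactly: the bound is attained for this b and d

0.3836
0.3836


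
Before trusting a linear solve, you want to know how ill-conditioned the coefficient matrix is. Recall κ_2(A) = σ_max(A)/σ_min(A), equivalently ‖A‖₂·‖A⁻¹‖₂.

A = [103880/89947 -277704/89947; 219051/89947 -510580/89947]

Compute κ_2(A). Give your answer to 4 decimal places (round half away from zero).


50.8750

form AᵀA = [203371609/27994681 -486819900/27994681; -486819900/27994681 1168897744/27994681] with trace 8119937/165649 and determinant 153664/165649
char-poly roots: 49 and 3136/165649
κ = σ_max/σ_min = 7/(56/407) = 50.8750


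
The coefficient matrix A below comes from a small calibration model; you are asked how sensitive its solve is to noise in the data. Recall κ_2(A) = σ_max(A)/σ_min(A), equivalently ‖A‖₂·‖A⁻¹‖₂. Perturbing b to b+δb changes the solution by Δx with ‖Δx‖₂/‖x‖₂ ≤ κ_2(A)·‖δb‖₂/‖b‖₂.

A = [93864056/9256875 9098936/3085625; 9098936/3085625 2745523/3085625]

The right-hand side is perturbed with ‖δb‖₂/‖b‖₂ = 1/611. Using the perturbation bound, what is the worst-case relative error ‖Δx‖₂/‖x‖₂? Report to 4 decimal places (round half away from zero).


0.6060

form AᵀA = [15288922777216/137103575625 1486411283896/45701191875; 1486411283896/45701191875 144525652601/15233730625] with trace 26543445841/219365721 and determinant 23425600/219365721
solving λ² − 26543445841/219365721·λ + 23425600/219365721 = 0 gives λ = 121, 193600/219365721
σ_max=√121=11, σ_min=√(193600/219365721)=(440/14811) → κ = 370.2750
worst-case relative error ≤ 370.2750 × 1/611 = 0.6060


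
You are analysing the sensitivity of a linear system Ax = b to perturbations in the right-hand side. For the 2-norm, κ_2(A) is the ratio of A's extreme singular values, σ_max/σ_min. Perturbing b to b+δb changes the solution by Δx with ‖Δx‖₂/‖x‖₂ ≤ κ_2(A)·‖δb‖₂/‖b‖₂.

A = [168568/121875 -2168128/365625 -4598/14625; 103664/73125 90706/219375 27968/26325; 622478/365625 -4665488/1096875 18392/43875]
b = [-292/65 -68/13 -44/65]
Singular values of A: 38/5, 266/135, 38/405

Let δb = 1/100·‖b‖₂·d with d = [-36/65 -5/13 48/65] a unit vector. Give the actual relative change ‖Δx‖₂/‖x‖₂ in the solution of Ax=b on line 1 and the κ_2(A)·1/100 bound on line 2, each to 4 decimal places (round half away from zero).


0.0173
0.8100

σ_max = 38/5, σ_min = 38/405
κ_2(A) = (38/5) / (38/405) = 81.0000
κ_2(A)·‖δb‖/‖b‖ = 0.8100
solve Ax = b  →  x = [-26.2623 -7.1116 32.8872]
2-norm of b is 6.9282; of x, 42.6831
Δx = A⁻¹·δb where δb = 1/100·6.9282·d; ‖Δx‖ = 0.7384
relative error = 0.0173
realised/bound (from unrounded values) ≈ 0.0214


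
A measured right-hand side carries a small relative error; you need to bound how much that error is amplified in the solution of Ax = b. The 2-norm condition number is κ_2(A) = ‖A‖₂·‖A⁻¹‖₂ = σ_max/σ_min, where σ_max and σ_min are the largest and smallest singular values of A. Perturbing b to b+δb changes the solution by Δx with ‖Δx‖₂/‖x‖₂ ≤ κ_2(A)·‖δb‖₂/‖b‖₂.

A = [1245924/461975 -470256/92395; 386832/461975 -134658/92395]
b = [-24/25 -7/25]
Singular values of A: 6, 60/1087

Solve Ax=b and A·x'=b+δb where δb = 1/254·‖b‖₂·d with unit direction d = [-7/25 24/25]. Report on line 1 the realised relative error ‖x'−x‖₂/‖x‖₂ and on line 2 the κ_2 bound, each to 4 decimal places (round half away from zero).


σ_max = 6, σ_min = 60/1087
κ_2(A) = 6 / (60/1087) = 108.7000
worst-case relative error ≤ 108.7000 × 1/254 = 0.4280
solve Ax = b  →  x = [-0.0784 0.1471]
2-norm of b is 1.0000; of x, 0.1667
δb = ε·‖b‖·d = [-0.0011 0.0038]; solving A·Δx = δb gives ‖Δx‖ = 0.0713
realised ‖Δx‖/‖x‖ = 0.4280
tightness: 0.4280 against a bound of 0.4280; the bound is attained (ratio 1)

0.4280
0.4280


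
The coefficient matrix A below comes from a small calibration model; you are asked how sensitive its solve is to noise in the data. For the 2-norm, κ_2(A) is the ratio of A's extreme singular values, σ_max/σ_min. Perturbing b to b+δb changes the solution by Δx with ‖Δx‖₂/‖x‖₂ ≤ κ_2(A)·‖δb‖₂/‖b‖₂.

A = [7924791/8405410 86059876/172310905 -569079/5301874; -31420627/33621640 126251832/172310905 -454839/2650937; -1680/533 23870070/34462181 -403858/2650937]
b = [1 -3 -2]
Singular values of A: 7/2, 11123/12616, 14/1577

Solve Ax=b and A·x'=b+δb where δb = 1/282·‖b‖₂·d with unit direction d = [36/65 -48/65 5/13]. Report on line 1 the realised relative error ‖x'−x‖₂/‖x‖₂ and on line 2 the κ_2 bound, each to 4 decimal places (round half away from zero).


largest singular value 7/2, smallest 14/1577
κ_2(A) = (7/2) / (14/1577) = 394.2500
perturbation bound = 394.2500·1/282 = 1.3980
solve Ax = b  →  x = [0.5873 48.1898 220.0751]
‖b‖ = 3.7417, ‖x‖ = 225.2902
Δx = A⁻¹·δb where δb = 1/282·3.7417·d; ‖Δx‖ = 1.4946
realised ‖Δx‖/‖x‖ = 0.0066
tightness: 0.0066 against a bound of 1.3980 (unrounded ratio ≈ 0.0047)

0.0066
1.3980


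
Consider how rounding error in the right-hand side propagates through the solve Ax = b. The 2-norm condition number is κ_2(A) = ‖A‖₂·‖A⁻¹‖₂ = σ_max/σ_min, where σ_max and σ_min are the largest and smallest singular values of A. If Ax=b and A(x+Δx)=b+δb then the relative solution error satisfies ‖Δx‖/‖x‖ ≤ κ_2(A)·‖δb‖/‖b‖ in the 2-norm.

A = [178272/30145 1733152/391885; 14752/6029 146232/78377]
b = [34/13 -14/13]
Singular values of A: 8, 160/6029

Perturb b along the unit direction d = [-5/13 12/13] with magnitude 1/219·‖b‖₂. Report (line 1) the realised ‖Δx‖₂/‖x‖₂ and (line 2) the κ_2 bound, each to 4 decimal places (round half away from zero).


0.0065
1.3765

largest singular value 8, smallest 160/6029
κ = σ_max/σ_min = 8/(160/6029) = 301.4500
bound on ‖Δx‖/‖x‖: κ·ε = 301.4500·1/219 = 1.3765
solve Ax = b  →  x = [45.4175 -60.1400]
‖b‖₂ = 2.8284 and ‖x‖₂ = 75.3629
with δb = [-0.0050 0.0119], A·Δx = δb → ‖Δx‖ = 0.4867
relative error = 0.0065
tightness: 0.0065 against a bound of 1.3765 (unrounded ratio ≈ 0.0047)


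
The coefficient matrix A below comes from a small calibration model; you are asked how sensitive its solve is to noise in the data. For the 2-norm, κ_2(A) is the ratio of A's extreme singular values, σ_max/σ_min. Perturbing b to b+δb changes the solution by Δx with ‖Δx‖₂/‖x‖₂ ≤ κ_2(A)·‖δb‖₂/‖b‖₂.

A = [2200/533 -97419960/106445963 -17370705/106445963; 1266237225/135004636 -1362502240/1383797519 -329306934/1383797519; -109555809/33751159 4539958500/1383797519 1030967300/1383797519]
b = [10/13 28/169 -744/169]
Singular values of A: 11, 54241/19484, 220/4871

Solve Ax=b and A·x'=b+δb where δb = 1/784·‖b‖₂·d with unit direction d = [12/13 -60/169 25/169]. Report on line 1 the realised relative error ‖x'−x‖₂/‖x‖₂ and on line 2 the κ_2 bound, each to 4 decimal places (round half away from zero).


σ_max = 11, σ_min = 220/4871
κ_2(A) = 11 / (220/4871) = 243.5500
perturbation bound = 243.5500·1/784 = 0.3107
solve Ax = b  →  x = [-0.1380 -1.4065 -0.3165]
‖b‖ = 4.4721, ‖x‖ = 1.4483
with δb = [0.0053 -0.0020 0.0008], A·Δx = δb → ‖Δx‖ = 0.1263
realised ‖Δx‖/‖x‖ = 0.0872
so the bound overstates the realised error by a factor of ≈ 3.5624 (computed from the unrounded values)

0.0872
0.3107


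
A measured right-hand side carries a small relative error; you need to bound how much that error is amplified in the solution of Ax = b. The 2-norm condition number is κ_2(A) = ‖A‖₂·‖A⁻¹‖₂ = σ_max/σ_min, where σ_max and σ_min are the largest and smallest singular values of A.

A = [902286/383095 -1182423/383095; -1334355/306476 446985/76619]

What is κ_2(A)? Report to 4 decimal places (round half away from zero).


AᵀA = [199095162849/8125219600 -66361424283/2031304900; -66361424283/2031304900 22121155386/507826225]; tr = 22121345961/325008784, det = 29648025/325008784
λ_max, λ_min = (22121345961/325008784 ± √489315403652038007121/105630709677158656)/2 = 1089/16, 27225/20313049
so κ_2 = √((1089/16) / (27225/20313049)) = 225.3500

225.3500


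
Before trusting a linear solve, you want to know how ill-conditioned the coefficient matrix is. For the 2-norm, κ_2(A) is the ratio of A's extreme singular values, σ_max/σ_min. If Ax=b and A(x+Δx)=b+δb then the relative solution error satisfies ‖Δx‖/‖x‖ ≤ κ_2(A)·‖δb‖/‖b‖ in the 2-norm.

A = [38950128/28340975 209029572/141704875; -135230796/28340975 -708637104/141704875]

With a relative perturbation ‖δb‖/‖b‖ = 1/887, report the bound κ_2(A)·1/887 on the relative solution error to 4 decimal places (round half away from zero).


0.3526

AᵀA = [31687169052816/1285137382321 166354061174784/6425686911605; 166354061174784/6425686911605 873375851417616/32128434558025]; tr = 1980445990176/38202657025, det = 41990400/1528106281
char-poly roots: 1296/25 and 810000/1528106281
κ_2(A) = √(λ_max/λ_min) = √((1296/25) / (810000/1528106281)) = 312.7280
perturbation bound = 312.7280·1/887 = 0.3526


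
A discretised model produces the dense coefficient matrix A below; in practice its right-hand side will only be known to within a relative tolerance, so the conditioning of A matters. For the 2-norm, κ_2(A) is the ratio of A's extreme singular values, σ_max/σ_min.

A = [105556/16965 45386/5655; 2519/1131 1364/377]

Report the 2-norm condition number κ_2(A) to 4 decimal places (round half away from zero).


26.1000

M = AᵀA = [74377369/1703025 32922164/567675; 32922164/567675 14665684/189225]. tr(M)=8254741/68121, det(M)=1464100/68121
eigenvalues of AᵀA: λ = (tr ± √(tr²−4·det))/2 = 121, 12100/68121
κ_2(A) = √(λ_max/λ_min) = √(121 / (12100/68121)) = 26.1000


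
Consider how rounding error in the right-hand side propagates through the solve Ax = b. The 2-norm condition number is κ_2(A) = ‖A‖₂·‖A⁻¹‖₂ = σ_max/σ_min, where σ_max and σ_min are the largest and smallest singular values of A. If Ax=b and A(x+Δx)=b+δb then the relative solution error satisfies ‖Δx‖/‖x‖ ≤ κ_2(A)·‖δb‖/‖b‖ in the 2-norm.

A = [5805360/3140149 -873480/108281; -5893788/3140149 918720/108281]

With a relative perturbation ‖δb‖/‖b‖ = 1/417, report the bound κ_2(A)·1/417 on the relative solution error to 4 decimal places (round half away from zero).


0.6333

AᵀA = [81378051984/11724774961 -361572647040/11724774961; -361572647040/11724774961 1607013748800/11724774961]; tr = 1004397264/6974881, det = 2073600/6974881
eigenvalues of AᵀA: λ = (tr ± √(tr²−4·det))/2 = 144, 14400/6974881
κ = σ_max/σ_min = 12/(120/2641) = 264.1000
κ_2(A)·‖δb‖/‖b‖ = 0.6333


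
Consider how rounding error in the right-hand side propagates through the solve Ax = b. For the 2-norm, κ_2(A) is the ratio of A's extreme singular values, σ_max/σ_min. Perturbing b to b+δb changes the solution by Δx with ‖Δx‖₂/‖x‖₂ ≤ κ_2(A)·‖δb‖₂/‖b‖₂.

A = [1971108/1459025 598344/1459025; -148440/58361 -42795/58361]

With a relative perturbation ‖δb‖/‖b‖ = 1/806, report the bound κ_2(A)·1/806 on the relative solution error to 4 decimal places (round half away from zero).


0.2130

M = AᵀA = [61096151376/7365930625 17819054568/7365930625; 17819054568/7365930625 5199474249/7365930625]. tr(M)=106073001/11785489, det(M)=32400/11785489
λ_max, λ_min = (106073001/11785489 ± √11249954141771601/138897750969121)/2 = 9, 3600/11785489
κ_2(A) = √(λ_max/λ_min) = √(9 / (3600/11785489)) = 171.6500
κ_2(A)·‖δb‖/‖b‖ = 0.2130


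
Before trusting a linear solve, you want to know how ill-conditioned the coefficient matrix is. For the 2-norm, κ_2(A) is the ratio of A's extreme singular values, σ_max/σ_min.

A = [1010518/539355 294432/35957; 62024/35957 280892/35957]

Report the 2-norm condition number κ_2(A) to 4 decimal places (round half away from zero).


AᵀA = [1886716357924/290903816025 186286505632/6464529245; 186286505632/6464529245 165590518288/1292905849]; tr = 23286486004/173054025, det = 45265984/173054025
char-poly roots: 3364/25 and 13456/6922161
σ_max=√(3364/25)=(58/5), σ_min=√(13456/6922161)=(116/2631) → κ = 263.1000

263.1000


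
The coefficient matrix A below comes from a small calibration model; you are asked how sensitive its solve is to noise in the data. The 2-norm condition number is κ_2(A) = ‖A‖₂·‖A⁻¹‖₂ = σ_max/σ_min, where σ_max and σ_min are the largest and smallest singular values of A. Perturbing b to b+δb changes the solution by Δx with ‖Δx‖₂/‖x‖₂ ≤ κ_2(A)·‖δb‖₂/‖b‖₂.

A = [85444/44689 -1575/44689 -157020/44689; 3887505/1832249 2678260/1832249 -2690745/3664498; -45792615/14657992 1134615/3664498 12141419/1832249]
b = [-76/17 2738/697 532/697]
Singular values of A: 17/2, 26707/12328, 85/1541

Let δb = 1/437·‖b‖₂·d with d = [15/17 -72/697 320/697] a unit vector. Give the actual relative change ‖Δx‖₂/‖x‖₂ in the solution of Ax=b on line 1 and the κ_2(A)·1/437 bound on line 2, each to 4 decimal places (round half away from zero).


from the listed singular values, σ₁ = 17/2, σ_n = 85/1541
κ_2(A) = (17/2) / (85/1541) = 154.1000
worst-case relative error ≤ 154.1000 × 1/437 = 0.3526
solve Ax = b  →  x = [-43.0594 53.7862 -22.6983]
‖b‖ = 6.0000, ‖x‖ = 72.5415
Δx = A⁻¹·δb where δb = 1/437·6.0000·d; ‖Δx‖ = 0.2489
relative error = 0.0034
so the bound overstates the realised error by a factor of ≈ 102.7672 (computed from the unrounded values)

0.0034
0.3526


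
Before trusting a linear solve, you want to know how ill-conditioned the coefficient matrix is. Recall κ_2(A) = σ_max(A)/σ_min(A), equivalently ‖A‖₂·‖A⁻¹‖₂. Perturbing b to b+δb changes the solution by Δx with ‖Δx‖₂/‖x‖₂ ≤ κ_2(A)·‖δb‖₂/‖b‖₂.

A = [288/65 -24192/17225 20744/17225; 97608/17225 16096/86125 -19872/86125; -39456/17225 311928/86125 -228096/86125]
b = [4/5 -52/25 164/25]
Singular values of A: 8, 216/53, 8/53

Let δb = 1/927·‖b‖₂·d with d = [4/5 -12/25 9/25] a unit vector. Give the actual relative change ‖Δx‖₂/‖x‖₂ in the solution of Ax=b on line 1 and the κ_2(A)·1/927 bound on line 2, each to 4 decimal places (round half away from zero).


largest singular value 8, smallest 8/53
condition number: 8 ÷ (8/53) = 53.0000
bound on ‖Δx‖/‖x‖: κ·ε = 53.0000·1/927 = 0.0572
solve Ax = b  →  x = [-0.0840 16.7786 20.5410]
2-norm of b is 6.9282; of x, 26.5229
with δb = [0.0060 -0.0036 0.0027], A·Δx = δb → ‖Δx‖ = 0.0495
dividing the unrounded norms, ‖Δx‖/‖x‖ = 0.0019
so the bound overstates the realised error by a factor of ≈ 30.6260 (computed from the unrounded values)

0.0019
0.0572


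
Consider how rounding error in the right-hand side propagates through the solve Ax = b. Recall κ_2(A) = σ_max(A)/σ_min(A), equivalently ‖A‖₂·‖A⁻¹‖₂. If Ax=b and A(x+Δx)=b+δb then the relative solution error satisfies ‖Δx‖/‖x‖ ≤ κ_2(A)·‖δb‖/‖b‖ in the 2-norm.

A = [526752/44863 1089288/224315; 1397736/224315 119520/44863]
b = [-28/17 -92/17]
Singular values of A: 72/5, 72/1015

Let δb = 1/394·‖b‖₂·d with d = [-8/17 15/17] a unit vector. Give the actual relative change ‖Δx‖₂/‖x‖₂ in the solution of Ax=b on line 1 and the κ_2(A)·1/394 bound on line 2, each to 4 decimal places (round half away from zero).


σ_max = 72/5, σ_min = 72/1015
κ = σ_max/σ_min = (72/5)/(72/1015) = 203.0000
worst-case relative error ≤ 203.0000 × 1/394 = 0.5152
solve Ax = b  →  x = [21.4316 -52.1581]
2-norm of b is 5.6569; of x, 56.3896
re-solving with b+δb shifts x by Δx of norm 0.2024
realised ‖Δx‖/‖x‖ = 0.0036
realised/bound (from unrounded values) ≈ 0.0070

0.0036
0.5152


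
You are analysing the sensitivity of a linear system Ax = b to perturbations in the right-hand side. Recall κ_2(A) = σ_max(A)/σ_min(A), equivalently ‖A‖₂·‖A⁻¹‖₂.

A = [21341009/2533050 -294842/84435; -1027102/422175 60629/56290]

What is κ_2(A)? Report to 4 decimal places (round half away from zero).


155.8800

M = AᵀA = [789466322881/10266147684 -27410701120/855512307; -27410701120/855512307 15232404025/1140683076]. tr(M)=2741295737/30373218, det(M)=81450625/242985744
eigenvalues of AᵀA: λ = (tr ± √(tr²−4·det))/2 = 361/4, 225625/60746436
σ_max=√(361/4)=(19/2), σ_min=√(225625/60746436)=(475/7794) → κ = 155.8800


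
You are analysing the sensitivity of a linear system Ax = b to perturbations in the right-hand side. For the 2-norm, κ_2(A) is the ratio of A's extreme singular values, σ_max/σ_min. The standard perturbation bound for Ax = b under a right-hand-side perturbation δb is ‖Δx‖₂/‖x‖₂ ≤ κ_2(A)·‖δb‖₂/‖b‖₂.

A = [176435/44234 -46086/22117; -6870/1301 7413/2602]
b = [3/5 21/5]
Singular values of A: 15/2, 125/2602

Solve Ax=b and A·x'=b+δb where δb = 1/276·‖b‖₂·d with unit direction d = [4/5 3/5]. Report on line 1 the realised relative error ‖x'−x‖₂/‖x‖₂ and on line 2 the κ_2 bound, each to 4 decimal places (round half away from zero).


largest singular value 15/2, smallest 125/2602
κ_2(A) = (15/2) / (125/2602) = 156.1200
κ_2(A)·‖δb‖/‖b‖ = 0.5657
solve Ax = b  →  x = [29.0344 55.2894]
2-norm of b is 4.2426; of x, 62.4493
Δx = A⁻¹·δb where δb = 1/276·4.2426·d; ‖Δx‖ = 0.3200
dividing the unrounded norms, ‖Δx‖/‖x‖ = 0.0051
realised/bound (from unrounded values) ≈ 0.0091

0.0051
0.5657


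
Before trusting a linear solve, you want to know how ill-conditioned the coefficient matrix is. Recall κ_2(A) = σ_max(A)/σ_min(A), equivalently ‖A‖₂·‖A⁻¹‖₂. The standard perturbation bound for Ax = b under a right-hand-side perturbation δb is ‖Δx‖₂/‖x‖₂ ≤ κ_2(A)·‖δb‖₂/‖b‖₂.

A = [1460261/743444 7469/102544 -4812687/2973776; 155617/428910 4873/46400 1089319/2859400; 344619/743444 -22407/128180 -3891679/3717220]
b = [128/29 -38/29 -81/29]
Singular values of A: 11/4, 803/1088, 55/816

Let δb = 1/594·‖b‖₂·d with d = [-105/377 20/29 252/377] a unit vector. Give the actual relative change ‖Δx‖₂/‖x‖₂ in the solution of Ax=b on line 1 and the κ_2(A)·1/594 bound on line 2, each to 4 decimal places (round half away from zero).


from the listed singular values, σ₁ = 11/4, σ_n = 55/816
κ = σ_max/σ_min = (11/4)/(55/816) = 40.8000
worst-case relative error ≤ 40.8000 × 1/594 = 0.0687
solve Ax = b  →  x = [-8.8757 57.7304 -10.9013]
2-norm of b is 5.3852; of x, 59.4173
with δb = [-0.0025 0.0063 0.0061], A·Δx = δb → ‖Δx‖ = 0.1345
realised ‖Δx‖/‖x‖ = 0.0023
realised/bound (from unrounded values) ≈ 0.0330

0.0023
0.0687


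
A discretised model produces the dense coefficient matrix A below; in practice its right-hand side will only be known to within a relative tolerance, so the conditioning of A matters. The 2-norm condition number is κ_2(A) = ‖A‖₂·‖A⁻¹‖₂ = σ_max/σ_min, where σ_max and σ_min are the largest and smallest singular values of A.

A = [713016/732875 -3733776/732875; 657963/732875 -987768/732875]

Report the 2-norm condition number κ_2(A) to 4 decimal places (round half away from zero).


8.9375

AᵀA = [1506091401/859369225 -1059890184/171873845; -1059890184/171873845 23866830144/859369225]; tr = 3018789/102245, det = 136048896/12780625
char-poly roots: 729/25 and 186624/511225
so κ_2 = √((729/25) / (186624/511225)) = 8.9375


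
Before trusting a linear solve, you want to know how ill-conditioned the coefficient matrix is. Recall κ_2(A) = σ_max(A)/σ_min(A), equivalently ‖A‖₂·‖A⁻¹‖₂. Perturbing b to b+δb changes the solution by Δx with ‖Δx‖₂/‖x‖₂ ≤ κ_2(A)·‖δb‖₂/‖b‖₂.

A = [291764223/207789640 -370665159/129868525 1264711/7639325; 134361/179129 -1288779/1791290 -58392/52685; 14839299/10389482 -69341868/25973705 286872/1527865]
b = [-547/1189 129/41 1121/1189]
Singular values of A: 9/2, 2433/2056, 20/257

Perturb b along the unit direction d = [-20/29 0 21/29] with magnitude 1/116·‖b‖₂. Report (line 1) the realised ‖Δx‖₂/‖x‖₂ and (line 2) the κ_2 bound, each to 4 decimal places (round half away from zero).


0.0280
0.4985

largest singular value 9/2, smallest 20/257
κ = σ_max/σ_min = (9/2)/(20/257) = 57.8250
bound on ‖Δx‖/‖x‖: κ·ε = 57.8250·1/116 = 0.4985
solve Ax = b  →  x = [11.6156 5.9431 1.1643]
‖b‖ = 3.3166, ‖x‖ = 13.0996
δb = ε·‖b‖·d = [-0.0197 0.0000 0.0207]; solving A·Δx = δb gives ‖Δx‖ = 0.3674
realised ‖Δx‖/‖x‖ = 0.0280
so the bound overstates the realised error by a factor of ≈ 17.7735 (computed from the unrounded values)


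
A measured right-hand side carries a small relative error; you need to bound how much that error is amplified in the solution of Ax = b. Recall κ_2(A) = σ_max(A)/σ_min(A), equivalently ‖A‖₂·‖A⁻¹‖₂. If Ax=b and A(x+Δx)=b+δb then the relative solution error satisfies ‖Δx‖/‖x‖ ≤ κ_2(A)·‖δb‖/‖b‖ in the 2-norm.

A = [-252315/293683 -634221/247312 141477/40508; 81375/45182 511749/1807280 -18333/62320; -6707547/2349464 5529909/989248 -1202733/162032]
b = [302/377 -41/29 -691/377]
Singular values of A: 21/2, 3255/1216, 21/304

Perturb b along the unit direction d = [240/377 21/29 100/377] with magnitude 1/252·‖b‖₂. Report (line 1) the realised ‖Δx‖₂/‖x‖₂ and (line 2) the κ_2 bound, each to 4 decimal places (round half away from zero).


0.0097
0.6032

σ_max = 21/2, σ_min = 21/304
κ_2(A) = (21/2) / (21/304) = 152.0000
κ_2(A)·‖δb‖/‖b‖ = 0.6032
solve Ax = b  →  x = [-0.3227 -11.7417 -8.4714]
‖b‖₂ = 2.4495 and ‖x‖₂ = 14.4823
re-solving with b+δb shifts x by Δx of norm 0.1407
realised ‖Δx‖/‖x‖ = 0.0097
realised/bound (from unrounded values) ≈ 0.0161


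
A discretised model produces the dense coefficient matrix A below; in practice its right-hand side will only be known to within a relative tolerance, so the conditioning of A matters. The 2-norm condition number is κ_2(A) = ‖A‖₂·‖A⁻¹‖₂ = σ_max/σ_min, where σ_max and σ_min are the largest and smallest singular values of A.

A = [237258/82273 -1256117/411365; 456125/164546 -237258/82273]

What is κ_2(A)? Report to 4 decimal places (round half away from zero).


226.9600

form AᵀA = [515119441/32194276 -676066671/40242845; -676066671/40242845 3549481429/201214225] with trace 27075911741/804856900 and determinant 707281/32194276
eigenvalues of AᵀA: λ = (tr ± √(tr²−4·det))/2 = 841/25, 21025/32194276
so κ_2 = √((841/25) / (21025/32194276)) = 226.9600


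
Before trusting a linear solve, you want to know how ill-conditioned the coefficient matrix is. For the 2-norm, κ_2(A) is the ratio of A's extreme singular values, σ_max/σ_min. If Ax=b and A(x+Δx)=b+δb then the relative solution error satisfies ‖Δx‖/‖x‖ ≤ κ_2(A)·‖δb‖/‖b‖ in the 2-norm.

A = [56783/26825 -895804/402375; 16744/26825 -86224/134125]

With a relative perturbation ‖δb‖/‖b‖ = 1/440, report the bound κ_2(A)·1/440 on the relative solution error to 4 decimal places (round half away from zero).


form AᵀA = [5607473/1151329 -88316228/17269935; -88316228/17269935 1391001616/259049025] with trace 3154201/308025 and determinant 256/308025
λ_max, λ_min = (3154201/308025 ± √9948668530801/94879400625)/2 = 256/25, 1/12321
κ_2(A) = √(λ_max/λ_min) = √((256/25) / (1/12321)) = 355.2000
bound on ‖Δx‖/‖x‖: κ·ε = 355.2000·1/440 = 0.8073

0.8073


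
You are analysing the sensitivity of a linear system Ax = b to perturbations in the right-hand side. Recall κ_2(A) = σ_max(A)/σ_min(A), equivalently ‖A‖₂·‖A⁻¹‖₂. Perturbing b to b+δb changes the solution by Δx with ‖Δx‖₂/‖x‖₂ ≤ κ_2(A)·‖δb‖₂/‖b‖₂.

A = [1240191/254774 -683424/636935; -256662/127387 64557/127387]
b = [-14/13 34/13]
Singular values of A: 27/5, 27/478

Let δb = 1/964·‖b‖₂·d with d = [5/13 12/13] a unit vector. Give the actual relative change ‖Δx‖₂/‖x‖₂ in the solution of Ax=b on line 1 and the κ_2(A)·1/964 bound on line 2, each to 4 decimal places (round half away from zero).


largest singular value 27/5, smallest 27/478
condition number: (27/5) ÷ (27/478) = 95.6000
bound on ‖Δx‖/‖x‖: κ·ε = 95.6000·1/964 = 0.0992
solve Ax = b  →  x = [7.4110 34.6251]
‖b‖₂ = 2.8284 and ‖x‖₂ = 35.4093
δb = ε·‖b‖·d = [0.0011 0.0027]; solving A·Δx = δb gives ‖Δx‖ = 0.0519
realised ‖Δx‖/‖x‖ = 0.0015
so the bound overstates the realised error by a factor of ≈ 67.6031 (computed from the unrounded values)

0.0015
0.0992


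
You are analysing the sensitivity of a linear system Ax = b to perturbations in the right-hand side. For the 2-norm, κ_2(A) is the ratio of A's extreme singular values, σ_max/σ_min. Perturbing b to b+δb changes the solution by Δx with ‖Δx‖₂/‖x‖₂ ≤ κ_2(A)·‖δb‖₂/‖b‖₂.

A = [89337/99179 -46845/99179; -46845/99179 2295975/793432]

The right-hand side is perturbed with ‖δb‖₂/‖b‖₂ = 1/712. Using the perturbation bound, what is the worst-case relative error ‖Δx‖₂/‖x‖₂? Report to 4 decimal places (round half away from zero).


AᵀA = [6053274/5851561 -83899395/46812488; -83899395/46812488 3219480225/374499904]; tr = 2145681/222784, det = 1265625/222784
char-poly roots: 9 and 140625/222784
σ_max=√9=3, σ_min=√(140625/222784)=(375/472) → κ = 3.7760
worst-case relative error ≤ 3.7760 × 1/712 = 0.0053

0.0053


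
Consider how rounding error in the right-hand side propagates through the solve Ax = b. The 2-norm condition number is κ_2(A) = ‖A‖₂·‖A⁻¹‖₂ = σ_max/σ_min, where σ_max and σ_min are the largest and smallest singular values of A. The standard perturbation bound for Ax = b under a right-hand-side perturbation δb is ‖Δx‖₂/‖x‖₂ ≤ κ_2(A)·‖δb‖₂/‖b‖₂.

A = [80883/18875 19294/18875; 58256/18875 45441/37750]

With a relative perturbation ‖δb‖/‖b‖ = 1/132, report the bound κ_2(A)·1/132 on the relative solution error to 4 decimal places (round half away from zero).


0.1144

M = AᵀA = [397432849/14250625 115366482/14250625; 115366482/14250625 142156729/57002500]. tr(M)=2771021/91204, det(M)=366025/91204
char-poly roots: 121/4 and 3025/22801
κ_2(A) = √(λ_max/λ_min) = √((121/4) / (3025/22801)) = 15.1000
worst-case relative error ≤ 15.1000 × 1/132 = 0.1144


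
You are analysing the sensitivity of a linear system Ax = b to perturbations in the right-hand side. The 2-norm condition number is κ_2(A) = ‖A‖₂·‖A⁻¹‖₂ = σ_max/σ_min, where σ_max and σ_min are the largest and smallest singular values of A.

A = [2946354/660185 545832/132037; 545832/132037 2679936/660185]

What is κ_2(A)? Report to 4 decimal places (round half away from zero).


68.6875

M = AᵀA = [19178735076/518245225 730323216/20729809; 730323216/20729809 17396398656/518245225]. tr(M)=43490052/616225, det(M)=16257024/15405625
λ_max, λ_min = (43490052/616225 ± √75591269816976/15189330025)/2 = 1764/25, 9216/616225
κ = σ_max/σ_min = (42/5)/(96/785) = 68.6875


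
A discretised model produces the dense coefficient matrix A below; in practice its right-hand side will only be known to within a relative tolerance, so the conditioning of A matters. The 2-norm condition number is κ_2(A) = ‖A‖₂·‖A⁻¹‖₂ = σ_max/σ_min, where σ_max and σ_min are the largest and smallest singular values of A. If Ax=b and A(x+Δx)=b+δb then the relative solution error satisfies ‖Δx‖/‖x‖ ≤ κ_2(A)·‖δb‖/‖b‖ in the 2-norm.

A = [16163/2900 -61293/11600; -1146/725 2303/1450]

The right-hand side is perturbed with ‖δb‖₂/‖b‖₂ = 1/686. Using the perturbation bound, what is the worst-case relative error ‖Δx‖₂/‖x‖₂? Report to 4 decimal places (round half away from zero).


M = AᵀA = [451609/13456 -1720215/53824; -1720215/53824 6554041/215296]. tr(M)=16385/256, det(M)=1/4
λ_max, λ_min = (16385/256 ± √268402689/65536)/2 = 64, 1/256
so κ_2 = √(64 / (1/256)) = 128.0000
perturbation bound = 128.0000·1/686 = 0.1866

0.1866


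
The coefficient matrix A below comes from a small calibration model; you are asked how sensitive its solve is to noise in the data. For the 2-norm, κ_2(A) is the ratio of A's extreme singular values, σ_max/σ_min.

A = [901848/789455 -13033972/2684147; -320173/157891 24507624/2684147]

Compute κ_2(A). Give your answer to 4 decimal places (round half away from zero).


AᵀA = [3376098563329/623239197025 -2999297592648/124647839405; -2999297592648/124647839405 2666117855440/24929567881]; tr = 41659158209/370755025, det = 126247696/370755025
λ_max, λ_min = (41659158209/370755025 ± √1735298234811745398081/137459288562750625)/2 = 2809/25, 44944/14830201
κ = σ_max/σ_min = (53/5)/(212/3851) = 192.5500

192.5500


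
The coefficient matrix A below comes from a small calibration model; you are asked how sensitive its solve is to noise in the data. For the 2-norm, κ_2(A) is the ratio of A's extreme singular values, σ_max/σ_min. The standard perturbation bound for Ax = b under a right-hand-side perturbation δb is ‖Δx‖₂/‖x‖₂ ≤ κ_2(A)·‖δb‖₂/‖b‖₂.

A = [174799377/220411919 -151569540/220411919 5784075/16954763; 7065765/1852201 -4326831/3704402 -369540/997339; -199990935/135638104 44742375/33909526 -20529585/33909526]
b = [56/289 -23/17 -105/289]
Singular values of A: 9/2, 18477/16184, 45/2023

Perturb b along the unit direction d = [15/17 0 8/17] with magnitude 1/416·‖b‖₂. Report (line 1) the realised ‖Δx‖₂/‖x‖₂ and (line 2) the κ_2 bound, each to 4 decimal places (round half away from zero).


0.1691
0.4863

σ_max = 9/2, σ_min = 45/2023
κ_2(A) = (9/2) / (45/2023) = 202.3000
perturbation bound = 202.3000·1/416 = 0.4863
solve Ax = b  →  x = [-0.4491 -0.5000 0.6041]
‖b‖ = 1.4142, ‖x‖ = 0.9036
re-solving with b+δb shifts x by Δx of norm 0.1528
dividing the unrounded norms, ‖Δx‖/‖x‖ = 0.1691
so the bound overstates the realised error by a factor of ≈ 2.8754 (computed from the unrounded values)


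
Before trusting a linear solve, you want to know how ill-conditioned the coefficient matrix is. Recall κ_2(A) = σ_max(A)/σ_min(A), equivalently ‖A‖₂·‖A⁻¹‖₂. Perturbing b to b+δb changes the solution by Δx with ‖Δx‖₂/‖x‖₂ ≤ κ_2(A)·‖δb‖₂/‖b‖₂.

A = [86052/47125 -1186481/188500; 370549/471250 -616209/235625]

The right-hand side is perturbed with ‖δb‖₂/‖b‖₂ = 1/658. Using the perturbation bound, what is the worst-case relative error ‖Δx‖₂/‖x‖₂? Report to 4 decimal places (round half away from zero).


form AᵀA = [5194090129/1314062500 -8902804239/657031250; -8902804239/657031250 244194352609/5256250000] with trace 423953141/8410000 and determinant 25411681/841000000
eigenvalues of AᵀA: λ = (tr ± √(tr²−4·det))/2 = 5041/100, 5041/8410000
σ_max=√(5041/100)=(71/10), σ_min=√(5041/8410000)=(71/2900) → κ = 290.0000
worst-case relative error ≤ 290.0000 × 1/658 = 0.4407

0.4407


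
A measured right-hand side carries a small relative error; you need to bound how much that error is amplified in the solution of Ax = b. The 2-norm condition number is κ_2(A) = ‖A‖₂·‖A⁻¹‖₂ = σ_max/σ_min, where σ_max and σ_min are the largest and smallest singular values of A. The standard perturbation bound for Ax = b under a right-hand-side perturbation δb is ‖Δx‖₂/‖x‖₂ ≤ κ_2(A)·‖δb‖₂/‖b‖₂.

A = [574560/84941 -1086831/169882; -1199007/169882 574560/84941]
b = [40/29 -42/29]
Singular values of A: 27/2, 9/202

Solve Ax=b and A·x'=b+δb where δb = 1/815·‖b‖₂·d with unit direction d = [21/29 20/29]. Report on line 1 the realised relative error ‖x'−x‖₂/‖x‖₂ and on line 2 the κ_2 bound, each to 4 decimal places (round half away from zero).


largest singular value 27/2, smallest 9/202
κ = σ_max/σ_min = (27/2)/(9/202) = 303.0000
bound on ‖Δx‖/‖x‖: κ·ε = 303.0000·1/815 = 0.3718
solve Ax = b  →  x = [0.1073 -0.1022]
2-norm of b is 2.0000; of x, 0.1481
δb = ε·‖b‖·d = [0.0018 0.0017]; solving A·Δx = δb gives ‖Δx‖ = 0.0551
relative error = 0.3718
tightness: 0.3718 against a bound of 0.3718; the bound is attained (ratio 1)

0.3718
0.3718


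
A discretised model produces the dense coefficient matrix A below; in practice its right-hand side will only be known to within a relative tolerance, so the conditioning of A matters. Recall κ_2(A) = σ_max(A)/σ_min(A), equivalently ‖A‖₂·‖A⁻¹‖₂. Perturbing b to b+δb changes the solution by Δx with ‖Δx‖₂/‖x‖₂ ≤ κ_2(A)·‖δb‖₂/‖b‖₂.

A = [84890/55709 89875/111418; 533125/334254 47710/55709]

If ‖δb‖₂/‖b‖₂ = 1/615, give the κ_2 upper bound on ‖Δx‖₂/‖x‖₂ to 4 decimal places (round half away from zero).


M = AᵀA = [38025425/7814628 1690000/651219; 1690000/651219 1201825/868292]. tr(M)=1436525/229842, det(M)=625/1838736
char-poly roots: 25/4 and 25/459684
κ_2(A) = √(λ_max/λ_min) = √((25/4) / (25/459684)) = 339.0000
κ_2(A)·‖δb‖/‖b‖ = 0.5512

0.5512


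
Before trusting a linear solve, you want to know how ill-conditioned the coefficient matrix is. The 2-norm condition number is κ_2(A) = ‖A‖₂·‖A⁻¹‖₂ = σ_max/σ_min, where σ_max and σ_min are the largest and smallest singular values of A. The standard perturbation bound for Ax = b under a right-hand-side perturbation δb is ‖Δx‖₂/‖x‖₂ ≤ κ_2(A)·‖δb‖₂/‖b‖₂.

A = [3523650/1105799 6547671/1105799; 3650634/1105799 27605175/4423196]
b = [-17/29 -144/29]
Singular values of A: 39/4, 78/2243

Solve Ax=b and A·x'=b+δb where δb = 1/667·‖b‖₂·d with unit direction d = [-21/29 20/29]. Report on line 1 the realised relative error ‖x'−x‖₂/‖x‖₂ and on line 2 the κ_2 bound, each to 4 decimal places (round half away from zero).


σ_max = 39/4, σ_min = 78/2243
condition number: (39/4) ÷ (78/2243) = 280.3750
κ_2(A)·‖δb‖/‖b‖ = 0.4204
solve Ax = b  →  x = [75.9268 -40.9593]
2-norm of b is 5.0000; of x, 86.2702
with δb = [-0.0054 0.0052], A·Δx = δb → ‖Δx‖ = 0.2156
dividing the unrounded norms, ‖Δx‖/‖x‖ = 0.0025
realised/bound (from unrounded values) ≈ 0.0059

0.0025
0.4204


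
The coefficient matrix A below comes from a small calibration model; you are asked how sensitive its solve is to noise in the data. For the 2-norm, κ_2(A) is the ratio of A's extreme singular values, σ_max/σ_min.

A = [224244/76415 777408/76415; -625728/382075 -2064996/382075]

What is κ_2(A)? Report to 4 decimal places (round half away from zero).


M = AᵀA = [5704739856/505125625 19551393792/505125625; 19551393792/505125625 67035600144/505125625]. tr(M)=116384544/808201, det(M)=518400/808201
eigenvalues of AᵀA: λ = (tr ± √(tr²−4·det))/2 = 144, 3600/808201
κ_2(A) = √(λ_max/λ_min) = √(144 / (3600/808201)) = 179.8000

179.8000
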